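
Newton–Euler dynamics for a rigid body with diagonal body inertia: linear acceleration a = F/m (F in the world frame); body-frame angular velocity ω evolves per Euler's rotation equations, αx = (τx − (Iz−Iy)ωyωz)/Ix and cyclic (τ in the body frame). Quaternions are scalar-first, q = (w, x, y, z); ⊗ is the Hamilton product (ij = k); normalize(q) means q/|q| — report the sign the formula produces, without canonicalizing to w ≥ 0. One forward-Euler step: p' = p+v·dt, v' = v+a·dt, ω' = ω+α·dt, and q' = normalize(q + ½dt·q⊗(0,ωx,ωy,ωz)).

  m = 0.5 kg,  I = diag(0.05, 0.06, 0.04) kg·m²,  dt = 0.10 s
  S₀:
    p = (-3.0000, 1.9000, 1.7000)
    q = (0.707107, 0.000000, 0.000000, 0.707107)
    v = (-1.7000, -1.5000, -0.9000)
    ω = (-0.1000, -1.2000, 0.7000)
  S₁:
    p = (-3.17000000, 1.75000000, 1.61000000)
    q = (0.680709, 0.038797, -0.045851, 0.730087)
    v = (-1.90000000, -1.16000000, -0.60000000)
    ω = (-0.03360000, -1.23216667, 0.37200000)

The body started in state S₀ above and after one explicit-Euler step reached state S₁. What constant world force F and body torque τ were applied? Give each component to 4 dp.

ω₁ − ω₀ = (0.06640000, -0.03216667, -0.32800000)
τ = I·(Δω/dt) + ω₀×(Iω₀) = (0.0500, -0.0200, -0.1300)
Δv = v₁−v₀ = (-0.20000000, 0.34000000, 0.30000000)
F = m·Δv/dt = (-1.0000, 1.7000, 1.5000)

F = (-1.0000, 1.7000, 1.5000)
τ = (0.0500, -0.0200, -0.1300)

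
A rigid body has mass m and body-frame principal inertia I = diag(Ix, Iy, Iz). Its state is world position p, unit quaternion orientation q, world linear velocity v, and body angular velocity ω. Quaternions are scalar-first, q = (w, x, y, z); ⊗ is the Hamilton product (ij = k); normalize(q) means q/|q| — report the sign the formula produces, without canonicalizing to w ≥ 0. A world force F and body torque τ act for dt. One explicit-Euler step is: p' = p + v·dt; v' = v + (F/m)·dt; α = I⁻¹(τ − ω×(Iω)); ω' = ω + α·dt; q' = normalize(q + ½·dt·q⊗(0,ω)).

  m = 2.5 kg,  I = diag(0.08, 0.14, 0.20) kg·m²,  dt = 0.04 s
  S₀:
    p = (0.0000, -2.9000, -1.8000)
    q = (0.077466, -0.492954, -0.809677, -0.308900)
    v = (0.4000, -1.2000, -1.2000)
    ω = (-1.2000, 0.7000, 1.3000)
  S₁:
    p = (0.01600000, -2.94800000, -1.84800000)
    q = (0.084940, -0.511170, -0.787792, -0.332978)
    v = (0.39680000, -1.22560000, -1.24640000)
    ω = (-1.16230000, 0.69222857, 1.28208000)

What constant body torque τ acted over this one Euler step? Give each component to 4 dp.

Δω = ω₁−ω₀ = (0.03770000, -0.00777143, -0.01792000)
applied torque τ = (0.1300, 0.1600, -0.1400)

τ = (0.1300, 0.1600, -0.1400)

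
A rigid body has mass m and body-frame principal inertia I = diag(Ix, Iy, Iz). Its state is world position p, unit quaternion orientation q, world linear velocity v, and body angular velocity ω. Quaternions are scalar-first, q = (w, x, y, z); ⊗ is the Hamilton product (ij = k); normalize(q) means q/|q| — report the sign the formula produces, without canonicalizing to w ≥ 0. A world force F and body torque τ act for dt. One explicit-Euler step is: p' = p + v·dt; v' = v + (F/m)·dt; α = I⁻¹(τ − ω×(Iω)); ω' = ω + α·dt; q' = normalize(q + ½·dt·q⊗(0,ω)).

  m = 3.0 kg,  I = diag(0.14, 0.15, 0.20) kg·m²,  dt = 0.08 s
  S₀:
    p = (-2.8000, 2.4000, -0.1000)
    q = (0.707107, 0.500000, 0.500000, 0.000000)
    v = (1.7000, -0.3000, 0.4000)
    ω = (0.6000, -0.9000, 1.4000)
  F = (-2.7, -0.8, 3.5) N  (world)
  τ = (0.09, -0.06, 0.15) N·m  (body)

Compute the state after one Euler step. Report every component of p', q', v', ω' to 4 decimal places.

ω×(Iω) gyroscopic = (-0.0630, -0.0504, -0.0054)
(τ − ω×Iω)/I = (1.0929, -0.0640, 0.7770)
ω + α·dt = (0.6874, -0.9051, 1.4622)
q⊗(0,ω) = (0.1500000, 1.1242642, -1.3363963, 0.2399498)
updated quaternion q' = (0.7113, 0.5436, 0.4454, 0.0096)
linear accel F/m = (-0.9000, -0.2667, 1.1667)
new position p' = (-2.6640, 2.3760, -0.0680)
v' = v + a·dt = (1.6280, -0.3213, 0.4933)

p' = (-2.6640, 2.3760, -0.0680)
q' = (0.7113, 0.5436, 0.4454, 0.0096)
v' = (1.6280, -0.3213, 0.4933)
ω' = (0.6874, -0.9051, 1.4622)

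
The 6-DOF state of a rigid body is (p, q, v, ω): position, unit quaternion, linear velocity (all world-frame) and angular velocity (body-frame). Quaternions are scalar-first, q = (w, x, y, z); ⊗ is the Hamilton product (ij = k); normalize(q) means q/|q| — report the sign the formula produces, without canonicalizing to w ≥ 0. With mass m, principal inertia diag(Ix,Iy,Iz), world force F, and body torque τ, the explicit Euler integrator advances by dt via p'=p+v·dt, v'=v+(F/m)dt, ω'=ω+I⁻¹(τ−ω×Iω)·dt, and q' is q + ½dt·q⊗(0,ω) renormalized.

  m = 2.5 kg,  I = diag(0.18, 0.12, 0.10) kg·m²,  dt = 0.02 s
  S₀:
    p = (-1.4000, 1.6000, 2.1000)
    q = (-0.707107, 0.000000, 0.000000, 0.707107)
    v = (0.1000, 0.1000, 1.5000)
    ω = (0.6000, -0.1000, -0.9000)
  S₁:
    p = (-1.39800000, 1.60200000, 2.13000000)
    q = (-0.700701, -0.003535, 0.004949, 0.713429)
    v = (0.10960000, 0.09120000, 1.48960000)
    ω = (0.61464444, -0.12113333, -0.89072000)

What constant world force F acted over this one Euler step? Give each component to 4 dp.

v₁ − v₀ = (0.00960000, -0.00880000, -0.01040000)
F = m·Δv/dt = (1.2000, -1.1000, -1.3000)

F = (1.2000, -1.1000, -1.3000)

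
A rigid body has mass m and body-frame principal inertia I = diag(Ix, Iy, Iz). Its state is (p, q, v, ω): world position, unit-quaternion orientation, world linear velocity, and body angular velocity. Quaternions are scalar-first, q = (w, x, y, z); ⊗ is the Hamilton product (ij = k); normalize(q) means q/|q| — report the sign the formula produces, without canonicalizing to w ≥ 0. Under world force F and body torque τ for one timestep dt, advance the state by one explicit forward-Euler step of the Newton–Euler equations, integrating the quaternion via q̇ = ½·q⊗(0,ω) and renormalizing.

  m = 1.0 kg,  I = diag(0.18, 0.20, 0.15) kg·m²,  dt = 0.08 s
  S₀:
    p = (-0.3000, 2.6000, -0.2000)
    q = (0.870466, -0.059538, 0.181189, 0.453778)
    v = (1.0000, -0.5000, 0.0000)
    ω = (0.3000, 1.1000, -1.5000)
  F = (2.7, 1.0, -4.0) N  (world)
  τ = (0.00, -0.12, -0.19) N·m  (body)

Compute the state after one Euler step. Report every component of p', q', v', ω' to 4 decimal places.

p' = (-0.2200, 2.5600, -0.2000)
q' = (0.8879, -0.0797, 0.2207, 0.3956)
v' = (1.2160, -0.4200, -0.3200)
ω' = (0.2633, 1.0574, -1.6049)

angular accel α = (-0.4583, -0.5325, -1.3107)
ω' = ω + α·dt = (0.2633, 1.0574, -1.6049)
Hamilton product q⊗(0,ω) = (0.4992205, -0.5097995, 1.0043390, -1.4255475)
updated quaternion q' = (0.8879, -0.0797, 0.2207, 0.3956)
p + v·dt = (-0.2200, 2.5600, -0.2000)
v + (F/m)dt = (1.2160, -0.4200, -0.3200)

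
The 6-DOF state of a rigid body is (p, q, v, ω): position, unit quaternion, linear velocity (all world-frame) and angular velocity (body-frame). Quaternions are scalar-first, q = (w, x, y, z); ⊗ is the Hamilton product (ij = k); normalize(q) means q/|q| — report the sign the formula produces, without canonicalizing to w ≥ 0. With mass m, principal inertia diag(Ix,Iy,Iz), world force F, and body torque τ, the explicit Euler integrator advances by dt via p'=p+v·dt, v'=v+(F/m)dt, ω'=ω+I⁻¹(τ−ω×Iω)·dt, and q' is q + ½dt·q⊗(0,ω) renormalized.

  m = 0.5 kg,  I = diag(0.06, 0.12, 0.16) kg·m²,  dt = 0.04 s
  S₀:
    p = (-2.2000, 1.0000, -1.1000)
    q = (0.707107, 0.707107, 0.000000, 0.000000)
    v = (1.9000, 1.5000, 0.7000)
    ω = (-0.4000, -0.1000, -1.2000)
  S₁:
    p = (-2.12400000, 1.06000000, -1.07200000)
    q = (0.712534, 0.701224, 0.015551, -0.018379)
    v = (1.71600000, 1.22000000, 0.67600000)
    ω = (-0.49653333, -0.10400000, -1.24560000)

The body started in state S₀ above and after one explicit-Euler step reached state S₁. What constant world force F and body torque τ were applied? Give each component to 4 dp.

F = (-2.3000, -3.5000, -0.3000)
τ = (-0.1400, -0.0600, -0.1800)

Δω = ω₁−ω₀ = (-0.09653333, -0.00400000, -0.04560000)
gyro term ω₀×Iω₀ = (0.0048, -0.0480, 0.0024)
I·α + gyro = (-0.1400, -0.0600, -0.1800)
v₁ − v₀ = (-0.18400000, -0.28000000, -0.02400000)
F = m·Δv/dt = (-2.3000, -3.5000, -0.3000)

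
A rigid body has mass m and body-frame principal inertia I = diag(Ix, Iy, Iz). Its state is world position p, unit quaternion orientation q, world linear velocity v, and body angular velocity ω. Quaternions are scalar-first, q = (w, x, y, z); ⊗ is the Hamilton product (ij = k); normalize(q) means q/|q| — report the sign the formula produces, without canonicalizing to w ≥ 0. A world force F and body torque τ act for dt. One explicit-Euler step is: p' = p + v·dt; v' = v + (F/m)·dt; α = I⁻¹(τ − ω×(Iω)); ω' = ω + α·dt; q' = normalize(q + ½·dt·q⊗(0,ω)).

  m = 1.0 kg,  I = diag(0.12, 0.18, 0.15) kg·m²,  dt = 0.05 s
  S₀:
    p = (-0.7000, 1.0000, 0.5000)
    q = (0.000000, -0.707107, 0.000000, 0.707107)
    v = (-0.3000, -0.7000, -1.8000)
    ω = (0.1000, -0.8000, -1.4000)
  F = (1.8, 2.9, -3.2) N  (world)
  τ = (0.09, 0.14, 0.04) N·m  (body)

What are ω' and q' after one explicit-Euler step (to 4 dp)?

ω×(Iω) gyroscopic = (-0.0336, 0.0042, -0.0048)
(τ − ω×Iω)/I = (1.0300, 0.7544, 0.2987)
ω' = ω + α·dt = (0.1515, -0.7623, -1.3851)
Hamilton product q⊗(0,ω) = (1.0606605, 0.5656856, -0.9192391, 0.5656856)
updated quaternion q' = (0.0265, -0.6924, -0.0230, 0.7207)

ω' = (0.1515, -0.7623, -1.3851)
q' = (0.0265, -0.6924, -0.0230, 0.7207)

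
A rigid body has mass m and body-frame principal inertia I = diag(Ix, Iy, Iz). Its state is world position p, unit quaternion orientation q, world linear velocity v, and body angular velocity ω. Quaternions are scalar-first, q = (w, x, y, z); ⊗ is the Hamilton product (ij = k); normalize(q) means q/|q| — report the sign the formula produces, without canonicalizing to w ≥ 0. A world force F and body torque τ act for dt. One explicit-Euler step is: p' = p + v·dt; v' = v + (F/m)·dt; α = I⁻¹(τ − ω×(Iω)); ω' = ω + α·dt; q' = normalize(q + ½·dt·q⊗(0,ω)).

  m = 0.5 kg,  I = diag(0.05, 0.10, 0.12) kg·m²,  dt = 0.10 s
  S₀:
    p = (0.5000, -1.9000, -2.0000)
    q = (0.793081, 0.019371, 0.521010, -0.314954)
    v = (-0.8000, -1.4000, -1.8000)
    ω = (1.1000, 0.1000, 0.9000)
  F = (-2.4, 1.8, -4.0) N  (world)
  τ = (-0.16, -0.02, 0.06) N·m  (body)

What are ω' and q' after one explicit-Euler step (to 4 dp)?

ω' = (0.7764, 0.1493, 0.9454)
q' = (0.8016, 0.0878, 0.5055, -0.3070)

gyro term ω×Iω = (0.0018, -0.0693, 0.0055)
α = I⁻¹(τ − ω×Iω) = (-3.2360, 0.4930, 0.4542)
ω' = ω + α·dt = (0.7764, 0.1493, 0.9454)
q⊗(0,ω) = (0.2100495, 1.3727935, -0.2845752, 0.1425990)
q + ½dt·q⊗(0,ω), renormalized = (0.8016, 0.0878, 0.5055, -0.3070)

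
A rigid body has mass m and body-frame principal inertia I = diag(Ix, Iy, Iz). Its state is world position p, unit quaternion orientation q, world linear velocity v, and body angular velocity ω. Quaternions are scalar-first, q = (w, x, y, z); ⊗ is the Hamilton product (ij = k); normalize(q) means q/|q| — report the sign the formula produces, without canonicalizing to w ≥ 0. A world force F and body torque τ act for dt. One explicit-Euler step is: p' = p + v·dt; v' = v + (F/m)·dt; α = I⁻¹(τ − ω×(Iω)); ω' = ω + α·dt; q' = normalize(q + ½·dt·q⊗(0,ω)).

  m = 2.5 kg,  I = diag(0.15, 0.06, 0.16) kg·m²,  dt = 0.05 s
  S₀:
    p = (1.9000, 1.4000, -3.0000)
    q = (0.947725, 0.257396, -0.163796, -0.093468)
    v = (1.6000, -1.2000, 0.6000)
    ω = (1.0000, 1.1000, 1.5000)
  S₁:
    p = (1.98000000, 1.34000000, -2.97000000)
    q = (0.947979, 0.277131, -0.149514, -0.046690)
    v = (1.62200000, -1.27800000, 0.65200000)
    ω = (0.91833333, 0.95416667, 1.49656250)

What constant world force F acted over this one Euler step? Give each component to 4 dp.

F = (1.1000, -3.9000, 2.6000)

Δv = v₁−v₀ = (0.02200000, -0.07800000, 0.05200000)
m·(v₁−v₀)/dt = (1.1000, -3.9000, 2.6000)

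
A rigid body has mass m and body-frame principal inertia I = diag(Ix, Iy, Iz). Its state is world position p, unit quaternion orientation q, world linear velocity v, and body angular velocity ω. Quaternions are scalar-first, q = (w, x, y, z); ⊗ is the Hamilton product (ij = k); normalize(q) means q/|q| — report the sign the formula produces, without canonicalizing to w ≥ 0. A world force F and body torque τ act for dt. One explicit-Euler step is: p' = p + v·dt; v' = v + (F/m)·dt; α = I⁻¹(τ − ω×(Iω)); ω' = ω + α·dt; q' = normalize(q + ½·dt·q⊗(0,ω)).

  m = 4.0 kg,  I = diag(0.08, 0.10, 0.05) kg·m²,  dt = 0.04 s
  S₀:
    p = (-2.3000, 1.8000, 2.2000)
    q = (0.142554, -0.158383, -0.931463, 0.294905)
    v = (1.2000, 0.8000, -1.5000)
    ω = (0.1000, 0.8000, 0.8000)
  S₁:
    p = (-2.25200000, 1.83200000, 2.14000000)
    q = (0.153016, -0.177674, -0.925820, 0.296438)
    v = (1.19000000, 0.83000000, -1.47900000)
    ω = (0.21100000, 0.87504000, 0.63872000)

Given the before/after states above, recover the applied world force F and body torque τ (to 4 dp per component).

F = (-1.0000, 3.0000, 2.1000)
τ = (0.1900, 0.1900, -0.2000)

rate change Δω = (0.11100000, 0.07504000, -0.16128000)
ω₀×(Iω₀) = (-0.0320, 0.0024, 0.0016)
τ = I·(Δω/dt) + ω₀×(Iω₀) = (0.1900, 0.1900, -0.2000)
Δv = v₁−v₀ = (-0.01000000, 0.03000000, 0.02100000)
applied force F = (-1.0000, 3.0000, 2.1000)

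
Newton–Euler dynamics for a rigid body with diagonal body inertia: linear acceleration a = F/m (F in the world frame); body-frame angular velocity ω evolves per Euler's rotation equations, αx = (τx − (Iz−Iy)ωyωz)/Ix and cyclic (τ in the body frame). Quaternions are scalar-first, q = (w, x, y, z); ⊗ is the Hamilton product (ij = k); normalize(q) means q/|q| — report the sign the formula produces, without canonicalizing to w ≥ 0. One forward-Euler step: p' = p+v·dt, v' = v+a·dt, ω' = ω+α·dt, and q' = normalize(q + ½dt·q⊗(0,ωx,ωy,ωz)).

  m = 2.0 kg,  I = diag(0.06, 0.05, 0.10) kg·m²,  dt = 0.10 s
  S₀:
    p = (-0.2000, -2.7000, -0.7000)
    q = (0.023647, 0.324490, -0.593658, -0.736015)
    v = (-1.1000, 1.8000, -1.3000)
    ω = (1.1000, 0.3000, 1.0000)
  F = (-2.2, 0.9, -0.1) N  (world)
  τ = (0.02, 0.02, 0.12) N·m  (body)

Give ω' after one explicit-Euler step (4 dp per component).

ω' = (1.1083, 0.4280, 1.1233)

(τ − ω×Iω)/I = (0.0833, 1.2800, 1.2330)
ω + α·dt = (1.1083, 0.4280, 1.1233)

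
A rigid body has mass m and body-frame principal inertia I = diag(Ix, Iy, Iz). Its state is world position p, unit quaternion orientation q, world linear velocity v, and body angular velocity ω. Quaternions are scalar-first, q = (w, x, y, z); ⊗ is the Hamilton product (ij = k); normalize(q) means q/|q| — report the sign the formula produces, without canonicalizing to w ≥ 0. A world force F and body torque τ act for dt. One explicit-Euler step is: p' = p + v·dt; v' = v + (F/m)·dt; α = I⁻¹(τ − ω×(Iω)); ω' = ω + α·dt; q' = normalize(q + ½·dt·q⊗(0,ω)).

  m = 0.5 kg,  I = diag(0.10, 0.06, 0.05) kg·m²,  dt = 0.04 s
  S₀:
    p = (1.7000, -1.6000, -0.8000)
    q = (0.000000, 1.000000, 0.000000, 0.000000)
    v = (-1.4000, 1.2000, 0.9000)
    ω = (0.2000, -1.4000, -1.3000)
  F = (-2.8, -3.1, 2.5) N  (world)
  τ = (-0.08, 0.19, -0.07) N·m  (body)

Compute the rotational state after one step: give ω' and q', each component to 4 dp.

(τ − ω×Iω)/I = (-0.6180, 3.3833, -1.6240)
ω' = ω + α·dt = (0.1753, -1.2647, -1.3650)
2q̇ = q⊗(0,ω) = (-0.2000000, 0.0000000, 1.3000000, -1.4000000)
q' = normalize(q + ½dt·q⊗(0,ω)) = (-0.0040, 0.9993, 0.0260, -0.0280)

ω' = (0.1753, -1.2647, -1.3650)
q' = (-0.0040, 0.9993, 0.0260, -0.0280)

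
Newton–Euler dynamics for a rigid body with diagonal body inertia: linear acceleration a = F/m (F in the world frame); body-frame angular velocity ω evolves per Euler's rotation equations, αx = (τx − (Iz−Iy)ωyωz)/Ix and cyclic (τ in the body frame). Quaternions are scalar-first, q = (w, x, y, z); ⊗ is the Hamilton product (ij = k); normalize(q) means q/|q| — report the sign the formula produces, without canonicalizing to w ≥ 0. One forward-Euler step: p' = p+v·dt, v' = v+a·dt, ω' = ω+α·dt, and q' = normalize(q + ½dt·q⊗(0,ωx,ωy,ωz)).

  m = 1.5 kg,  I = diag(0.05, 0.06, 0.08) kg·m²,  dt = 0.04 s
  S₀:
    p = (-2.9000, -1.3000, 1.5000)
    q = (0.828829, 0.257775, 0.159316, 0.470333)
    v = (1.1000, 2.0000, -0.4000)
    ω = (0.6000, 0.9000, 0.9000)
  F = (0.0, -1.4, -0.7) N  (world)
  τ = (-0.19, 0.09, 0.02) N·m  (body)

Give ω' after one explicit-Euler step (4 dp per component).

ω' = (0.4350, 0.9708, 0.9073)

α = I⁻¹(τ − ω×Iω) = (-4.1240, 1.7700, 0.1825)
ω + α·dt = (0.4350, 0.9708, 0.9073)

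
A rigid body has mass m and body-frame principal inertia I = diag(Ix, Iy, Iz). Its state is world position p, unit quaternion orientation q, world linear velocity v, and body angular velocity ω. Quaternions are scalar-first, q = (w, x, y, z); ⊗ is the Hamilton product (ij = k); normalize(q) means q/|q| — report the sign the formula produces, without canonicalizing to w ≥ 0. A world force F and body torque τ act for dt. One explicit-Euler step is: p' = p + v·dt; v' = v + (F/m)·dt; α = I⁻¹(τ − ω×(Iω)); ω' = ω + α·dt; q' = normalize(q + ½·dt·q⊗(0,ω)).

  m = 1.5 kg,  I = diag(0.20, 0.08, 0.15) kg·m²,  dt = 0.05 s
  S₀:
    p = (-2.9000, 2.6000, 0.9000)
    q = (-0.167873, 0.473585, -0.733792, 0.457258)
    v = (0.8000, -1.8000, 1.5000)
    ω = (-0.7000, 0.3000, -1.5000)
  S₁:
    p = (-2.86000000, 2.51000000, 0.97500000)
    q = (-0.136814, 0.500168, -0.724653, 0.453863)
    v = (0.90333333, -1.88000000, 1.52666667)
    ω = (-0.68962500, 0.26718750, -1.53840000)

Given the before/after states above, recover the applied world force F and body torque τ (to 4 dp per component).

Δω = ω₁−ω₀ = (0.01037500, -0.03281250, -0.03840000)
I·α + gyro = (0.0100, 0.0000, -0.0900)
v₁ − v₀ = (0.10333333, -0.08000000, 0.02666667)
F = m·Δv/dt = (3.1000, -2.4000, 0.8000)

F = (3.1000, -2.4000, 0.8000)
τ = (0.0100, 0.0000, -0.0900)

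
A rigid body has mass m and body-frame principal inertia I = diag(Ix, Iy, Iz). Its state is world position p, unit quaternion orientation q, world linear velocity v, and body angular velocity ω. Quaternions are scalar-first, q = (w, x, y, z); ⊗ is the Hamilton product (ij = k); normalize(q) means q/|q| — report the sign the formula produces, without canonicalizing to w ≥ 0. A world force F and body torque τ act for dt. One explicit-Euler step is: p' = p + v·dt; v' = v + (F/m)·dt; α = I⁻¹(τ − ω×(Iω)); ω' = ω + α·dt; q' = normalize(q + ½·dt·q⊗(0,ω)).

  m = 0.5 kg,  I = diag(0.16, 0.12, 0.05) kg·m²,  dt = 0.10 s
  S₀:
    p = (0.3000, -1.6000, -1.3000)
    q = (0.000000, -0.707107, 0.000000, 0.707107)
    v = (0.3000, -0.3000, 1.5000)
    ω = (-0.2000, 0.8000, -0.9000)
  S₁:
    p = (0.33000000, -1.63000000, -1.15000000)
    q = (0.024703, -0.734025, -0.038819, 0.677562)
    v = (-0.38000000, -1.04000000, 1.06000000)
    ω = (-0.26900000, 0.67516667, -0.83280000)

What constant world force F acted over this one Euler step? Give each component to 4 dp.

velocity change Δv = (-0.68000000, -0.74000000, -0.44000000)
F = m·Δv/dt = (-3.4000, -3.7000, -2.2000)

F = (-3.4000, -3.7000, -2.2000)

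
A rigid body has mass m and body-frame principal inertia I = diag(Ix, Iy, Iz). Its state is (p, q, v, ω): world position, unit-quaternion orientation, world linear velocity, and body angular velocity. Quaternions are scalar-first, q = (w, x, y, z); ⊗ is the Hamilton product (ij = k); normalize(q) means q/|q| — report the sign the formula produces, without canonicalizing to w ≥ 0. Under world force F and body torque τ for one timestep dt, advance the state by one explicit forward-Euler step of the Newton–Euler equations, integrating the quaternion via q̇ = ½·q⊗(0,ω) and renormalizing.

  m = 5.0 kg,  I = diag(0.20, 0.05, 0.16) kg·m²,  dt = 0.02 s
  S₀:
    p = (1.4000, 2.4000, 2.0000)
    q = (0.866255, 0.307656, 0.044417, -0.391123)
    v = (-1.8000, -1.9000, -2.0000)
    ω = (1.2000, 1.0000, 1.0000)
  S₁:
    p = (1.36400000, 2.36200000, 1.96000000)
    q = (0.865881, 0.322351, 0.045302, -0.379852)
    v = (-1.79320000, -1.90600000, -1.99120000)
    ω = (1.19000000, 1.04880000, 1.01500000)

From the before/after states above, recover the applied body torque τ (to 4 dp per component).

rate change Δω = (-0.01000000, 0.04880000, 0.01500000)
τ = I·(Δω/dt) + ω₀×(Iω₀) = (0.0100, 0.1700, -0.0600)

τ = (0.0100, 0.1700, -0.0600)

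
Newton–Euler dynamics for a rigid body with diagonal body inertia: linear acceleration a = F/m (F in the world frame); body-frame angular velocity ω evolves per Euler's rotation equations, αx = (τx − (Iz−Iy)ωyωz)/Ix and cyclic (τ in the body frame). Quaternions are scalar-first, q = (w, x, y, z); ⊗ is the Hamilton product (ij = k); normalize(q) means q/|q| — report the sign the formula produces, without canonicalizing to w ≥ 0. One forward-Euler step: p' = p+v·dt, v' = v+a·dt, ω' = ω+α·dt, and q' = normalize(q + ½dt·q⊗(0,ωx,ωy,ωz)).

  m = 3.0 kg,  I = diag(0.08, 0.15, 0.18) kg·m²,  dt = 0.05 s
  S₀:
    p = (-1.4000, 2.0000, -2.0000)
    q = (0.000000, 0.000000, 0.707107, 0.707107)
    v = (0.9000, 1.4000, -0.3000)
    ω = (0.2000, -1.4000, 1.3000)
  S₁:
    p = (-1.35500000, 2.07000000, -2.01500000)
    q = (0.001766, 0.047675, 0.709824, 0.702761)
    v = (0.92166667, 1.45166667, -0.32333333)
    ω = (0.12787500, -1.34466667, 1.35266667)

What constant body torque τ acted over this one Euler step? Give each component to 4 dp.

Δω = ω₁−ω₀ = (-0.07212500, 0.05533333, 0.05266667)
precession coupling = (-0.0546, -0.0260, -0.0196)
I·α + gyro = (-0.1700, 0.1400, 0.1700)

τ = (-0.1700, 0.1400, 0.1700)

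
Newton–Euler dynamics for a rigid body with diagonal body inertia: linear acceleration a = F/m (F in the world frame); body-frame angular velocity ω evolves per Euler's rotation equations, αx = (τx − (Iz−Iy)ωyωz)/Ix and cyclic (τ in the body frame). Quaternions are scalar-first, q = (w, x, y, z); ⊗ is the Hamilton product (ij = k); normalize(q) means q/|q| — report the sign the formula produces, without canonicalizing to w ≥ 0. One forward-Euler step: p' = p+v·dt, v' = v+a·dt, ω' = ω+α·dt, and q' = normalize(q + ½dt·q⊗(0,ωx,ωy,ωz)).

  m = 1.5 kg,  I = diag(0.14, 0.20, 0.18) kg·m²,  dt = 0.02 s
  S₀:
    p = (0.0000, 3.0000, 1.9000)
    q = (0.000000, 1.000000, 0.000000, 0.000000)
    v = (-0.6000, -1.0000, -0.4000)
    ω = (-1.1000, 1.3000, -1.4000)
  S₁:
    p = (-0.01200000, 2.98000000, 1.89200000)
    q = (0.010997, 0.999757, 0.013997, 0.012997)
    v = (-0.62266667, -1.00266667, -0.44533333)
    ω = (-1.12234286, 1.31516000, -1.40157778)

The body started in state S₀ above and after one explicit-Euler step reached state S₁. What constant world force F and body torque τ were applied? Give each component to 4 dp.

F = (-1.7000, -0.2000, -3.4000)
τ = (-0.1200, 0.0900, -0.1000)

Δω = ω₁−ω₀ = (-0.02234286, 0.01516000, -0.00157778)
I·α + gyro = (-0.1200, 0.0900, -0.1000)
Δv = v₁−v₀ = (-0.02266667, -0.00266667, -0.04533333)
m·(v₁−v₀)/dt = (-1.7000, -0.2000, -3.4000)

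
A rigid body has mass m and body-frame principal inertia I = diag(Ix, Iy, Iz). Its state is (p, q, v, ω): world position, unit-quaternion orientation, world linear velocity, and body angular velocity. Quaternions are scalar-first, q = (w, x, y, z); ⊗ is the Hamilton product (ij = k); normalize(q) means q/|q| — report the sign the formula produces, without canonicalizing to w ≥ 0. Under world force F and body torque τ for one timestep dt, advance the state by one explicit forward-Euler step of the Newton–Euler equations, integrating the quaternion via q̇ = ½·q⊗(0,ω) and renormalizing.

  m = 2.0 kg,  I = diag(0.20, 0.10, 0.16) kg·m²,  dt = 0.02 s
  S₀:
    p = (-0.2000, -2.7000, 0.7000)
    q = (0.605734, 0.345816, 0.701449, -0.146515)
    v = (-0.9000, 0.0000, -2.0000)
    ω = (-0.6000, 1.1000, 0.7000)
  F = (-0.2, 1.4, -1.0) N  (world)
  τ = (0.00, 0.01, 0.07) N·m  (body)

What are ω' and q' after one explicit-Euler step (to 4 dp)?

ω×(Iω) gyroscopic = (0.0462, -0.0168, 0.0660)
(τ − ω×Iω)/I = (-0.2310, 0.2680, 0.0250)
ω + α·dt = (-0.6046, 1.1054, 0.7005)
Hamilton product q⊗(0,ω) = (-0.4615438, 0.2887404, 0.5121452, 1.2252808)
updated quaternion q' = (0.6011, 0.3487, 0.7065, -0.1342)

ω' = (-0.6046, 1.1054, 0.7005)
q' = (0.6011, 0.3487, 0.7065, -0.1342)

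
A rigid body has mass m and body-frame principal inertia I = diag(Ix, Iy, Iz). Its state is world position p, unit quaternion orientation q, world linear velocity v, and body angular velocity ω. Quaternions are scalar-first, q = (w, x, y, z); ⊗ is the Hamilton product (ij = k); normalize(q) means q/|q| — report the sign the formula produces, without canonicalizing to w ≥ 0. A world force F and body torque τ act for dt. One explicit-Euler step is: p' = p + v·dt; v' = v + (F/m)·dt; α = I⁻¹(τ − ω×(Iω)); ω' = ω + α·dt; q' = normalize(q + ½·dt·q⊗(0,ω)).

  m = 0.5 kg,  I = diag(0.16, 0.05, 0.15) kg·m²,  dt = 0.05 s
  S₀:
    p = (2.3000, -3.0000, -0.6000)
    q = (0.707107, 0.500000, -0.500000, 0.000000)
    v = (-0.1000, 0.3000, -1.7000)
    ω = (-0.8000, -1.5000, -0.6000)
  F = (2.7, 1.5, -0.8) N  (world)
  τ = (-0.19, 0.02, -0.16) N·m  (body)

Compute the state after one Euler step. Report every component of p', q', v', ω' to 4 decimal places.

p' = (2.2950, -2.9850, -0.6850)
q' = (0.6976, 0.4929, -0.5185, -0.0393)
v' = (0.1700, 0.4500, -1.7800)
ω' = (-0.8875, -1.4848, -0.6093)

p' = p + v·dt = (2.2950, -2.9850, -0.6850)
v + (F/m)dt = (0.1700, 0.4500, -1.7800)
gyro term ω×Iω = (0.0900, 0.0048, -0.1320)
angular accel α = (-1.7500, 0.3040, -0.1867)
ω' = ω + α·dt = (-0.8875, -1.4848, -0.6093)
q⊗(0,ω) = (-0.3500000, -0.2656856, -0.7606605, -1.5742642)
updated quaternion q' = (0.6976, 0.4929, -0.5185, -0.0393)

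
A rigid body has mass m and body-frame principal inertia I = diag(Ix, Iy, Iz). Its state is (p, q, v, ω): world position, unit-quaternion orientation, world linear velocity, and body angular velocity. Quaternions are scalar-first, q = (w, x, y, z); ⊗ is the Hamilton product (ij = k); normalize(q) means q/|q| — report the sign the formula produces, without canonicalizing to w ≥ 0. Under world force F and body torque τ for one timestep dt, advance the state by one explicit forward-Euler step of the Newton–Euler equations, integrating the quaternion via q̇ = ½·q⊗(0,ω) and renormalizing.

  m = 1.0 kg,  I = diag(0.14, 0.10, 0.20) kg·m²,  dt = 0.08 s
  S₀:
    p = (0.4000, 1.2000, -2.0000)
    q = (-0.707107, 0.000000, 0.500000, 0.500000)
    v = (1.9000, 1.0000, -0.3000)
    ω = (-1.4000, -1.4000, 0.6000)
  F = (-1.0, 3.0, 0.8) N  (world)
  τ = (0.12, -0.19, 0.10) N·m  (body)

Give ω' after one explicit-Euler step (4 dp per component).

ω' = (-1.2834, -1.5923, 0.6714)

gyro term ω×Iω = (-0.0840, 0.0504, -0.0784)
angular accel α = (1.4571, -2.4040, 0.8920)
ω' = ω + α·dt = (-1.2834, -1.5923, 0.6714)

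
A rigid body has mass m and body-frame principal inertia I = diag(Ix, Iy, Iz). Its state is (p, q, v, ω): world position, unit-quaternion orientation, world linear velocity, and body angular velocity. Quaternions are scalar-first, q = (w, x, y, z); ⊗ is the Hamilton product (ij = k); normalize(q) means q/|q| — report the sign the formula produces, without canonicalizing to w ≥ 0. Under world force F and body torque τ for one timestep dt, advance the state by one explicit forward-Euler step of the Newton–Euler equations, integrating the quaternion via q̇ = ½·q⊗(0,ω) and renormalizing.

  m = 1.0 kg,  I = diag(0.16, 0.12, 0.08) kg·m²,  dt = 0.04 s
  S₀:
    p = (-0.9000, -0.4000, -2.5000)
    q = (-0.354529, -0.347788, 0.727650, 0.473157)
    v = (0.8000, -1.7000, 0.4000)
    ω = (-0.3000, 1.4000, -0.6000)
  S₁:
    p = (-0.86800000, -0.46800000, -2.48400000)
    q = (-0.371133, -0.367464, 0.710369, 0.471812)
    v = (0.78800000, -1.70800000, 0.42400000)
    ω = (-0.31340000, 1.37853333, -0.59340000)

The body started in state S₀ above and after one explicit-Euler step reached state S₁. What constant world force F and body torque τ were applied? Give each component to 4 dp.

Δv = v₁−v₀ = (-0.01200000, -0.00800000, 0.02400000)
F = m·Δv/dt = (-0.3000, -0.2000, 0.6000)
rate change Δω = (-0.01340000, -0.02146667, 0.00660000)
gyro term ω₀×Iω₀ = (0.0336, 0.0144, 0.0168)
I·α + gyro = (-0.0200, -0.0500, 0.0300)

F = (-0.3000, -0.2000, 0.6000)
τ = (-0.0200, -0.0500, 0.0300)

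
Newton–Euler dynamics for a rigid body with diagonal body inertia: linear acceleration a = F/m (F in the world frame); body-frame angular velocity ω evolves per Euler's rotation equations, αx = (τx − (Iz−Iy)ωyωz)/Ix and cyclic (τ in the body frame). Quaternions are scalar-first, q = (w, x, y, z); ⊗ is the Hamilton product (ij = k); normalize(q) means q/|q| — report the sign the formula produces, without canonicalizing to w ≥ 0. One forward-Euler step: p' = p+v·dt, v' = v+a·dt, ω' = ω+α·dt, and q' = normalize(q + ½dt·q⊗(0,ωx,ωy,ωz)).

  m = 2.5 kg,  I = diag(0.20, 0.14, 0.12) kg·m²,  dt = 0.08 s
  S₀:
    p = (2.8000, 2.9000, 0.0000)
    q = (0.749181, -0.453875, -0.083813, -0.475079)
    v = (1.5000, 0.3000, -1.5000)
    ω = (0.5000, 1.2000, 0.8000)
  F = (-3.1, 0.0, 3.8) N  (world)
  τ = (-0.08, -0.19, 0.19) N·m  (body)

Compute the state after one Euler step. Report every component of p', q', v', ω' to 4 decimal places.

angular accel α = (-0.3040, -1.5857, 1.8833)
new body rate ω' = (0.4757, 1.0731, 0.9507)
2q̇ = q⊗(0,ω) = (0.7075763, 0.8776349, 1.0245777, 0.0966013)
q' = normalize(q + ½dt·q⊗(0,ω)) = (0.7760, -0.4180, -0.0428, -0.4703)
a = F/m = (-1.2400, 0.0000, 1.5200)
p' = p + v·dt = (2.9200, 2.9240, -0.1200)
v' = v + a·dt = (1.4008, 0.3000, -1.3784)

p' = (2.9200, 2.9240, -0.1200)
q' = (0.7760, -0.4180, -0.0428, -0.4703)
v' = (1.4008, 0.3000, -1.3784)
ω' = (0.4757, 1.0731, 0.9507)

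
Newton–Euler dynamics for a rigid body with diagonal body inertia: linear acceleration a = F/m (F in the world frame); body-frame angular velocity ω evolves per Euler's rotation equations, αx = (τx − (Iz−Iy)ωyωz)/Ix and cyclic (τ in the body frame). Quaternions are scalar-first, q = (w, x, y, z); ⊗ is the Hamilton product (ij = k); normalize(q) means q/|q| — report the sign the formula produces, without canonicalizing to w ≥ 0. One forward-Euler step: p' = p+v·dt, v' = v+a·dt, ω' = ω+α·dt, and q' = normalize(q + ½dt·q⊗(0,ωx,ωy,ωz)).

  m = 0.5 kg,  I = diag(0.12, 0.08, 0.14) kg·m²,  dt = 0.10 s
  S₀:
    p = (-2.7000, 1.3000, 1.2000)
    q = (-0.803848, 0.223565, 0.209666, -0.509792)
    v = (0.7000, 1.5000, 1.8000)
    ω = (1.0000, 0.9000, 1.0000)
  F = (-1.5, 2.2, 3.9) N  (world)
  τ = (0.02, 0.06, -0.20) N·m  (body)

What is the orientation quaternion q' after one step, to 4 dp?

q' = (-0.7962, 0.2160, 0.1363, -0.5485)

Hamilton product q⊗(0,ω) = (0.0975276, -0.1353692, -1.4568202, -0.8123055)
updated quaternion q' = (-0.7962, 0.2160, 0.1363, -0.5485)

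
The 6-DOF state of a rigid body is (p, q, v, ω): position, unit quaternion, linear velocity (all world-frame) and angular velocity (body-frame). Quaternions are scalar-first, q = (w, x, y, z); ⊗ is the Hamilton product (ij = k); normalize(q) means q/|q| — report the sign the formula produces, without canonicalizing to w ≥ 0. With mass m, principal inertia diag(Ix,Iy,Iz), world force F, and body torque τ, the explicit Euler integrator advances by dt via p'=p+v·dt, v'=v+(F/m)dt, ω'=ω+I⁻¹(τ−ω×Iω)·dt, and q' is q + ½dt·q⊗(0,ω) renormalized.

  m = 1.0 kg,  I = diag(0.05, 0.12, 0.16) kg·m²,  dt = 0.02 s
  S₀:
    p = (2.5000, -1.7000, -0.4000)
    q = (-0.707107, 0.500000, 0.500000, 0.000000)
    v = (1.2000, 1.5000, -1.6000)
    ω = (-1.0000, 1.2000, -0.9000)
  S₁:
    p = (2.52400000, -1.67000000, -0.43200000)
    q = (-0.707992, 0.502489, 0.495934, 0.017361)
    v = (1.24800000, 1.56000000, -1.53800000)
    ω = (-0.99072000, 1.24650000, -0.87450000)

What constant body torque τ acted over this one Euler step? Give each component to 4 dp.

Δω = ω₁−ω₀ = (0.00928000, 0.04650000, 0.02550000)
I·α + gyro = (-0.0200, 0.1800, 0.1200)

τ = (-0.0200, 0.1800, 0.1200)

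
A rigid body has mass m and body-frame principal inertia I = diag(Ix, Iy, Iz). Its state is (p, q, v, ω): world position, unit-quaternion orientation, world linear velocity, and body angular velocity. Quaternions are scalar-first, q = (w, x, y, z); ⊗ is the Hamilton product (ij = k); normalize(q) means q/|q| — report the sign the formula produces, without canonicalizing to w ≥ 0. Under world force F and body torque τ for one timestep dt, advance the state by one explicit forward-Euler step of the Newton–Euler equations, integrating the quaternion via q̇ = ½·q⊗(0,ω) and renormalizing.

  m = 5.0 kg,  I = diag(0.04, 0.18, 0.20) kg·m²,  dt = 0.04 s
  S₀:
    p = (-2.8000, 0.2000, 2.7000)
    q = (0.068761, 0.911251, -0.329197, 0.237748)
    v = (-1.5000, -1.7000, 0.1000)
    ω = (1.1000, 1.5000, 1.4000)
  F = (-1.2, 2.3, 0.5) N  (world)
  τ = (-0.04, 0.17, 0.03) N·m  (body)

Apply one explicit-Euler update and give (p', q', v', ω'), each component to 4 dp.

p' = (-2.8600, 0.1320, 2.7040)
q' = (0.0519, 0.8954, -0.3470, 0.2740)
v' = (-1.5096, -1.6816, 0.1040)
ω' = (1.0180, 1.5925, 1.3598)

p + v·dt = (-2.8600, 0.1320, 2.7040)
v + (F/m)dt = (-1.5096, -1.6816, 0.1040)
gyro term ω×Iω = (0.0420, -0.2464, 0.2310)
(τ − ω×Iω)/I = (-2.0500, 2.3133, -1.0050)
ω' = ω + α·dt = (1.0180, 1.5925, 1.3598)
Hamilton product q⊗(0,ω) = (-0.8414278, -0.7418607, -0.9110871, 1.8252586)
updated quaternion q' = (0.0519, 0.8954, -0.3470, 0.2740)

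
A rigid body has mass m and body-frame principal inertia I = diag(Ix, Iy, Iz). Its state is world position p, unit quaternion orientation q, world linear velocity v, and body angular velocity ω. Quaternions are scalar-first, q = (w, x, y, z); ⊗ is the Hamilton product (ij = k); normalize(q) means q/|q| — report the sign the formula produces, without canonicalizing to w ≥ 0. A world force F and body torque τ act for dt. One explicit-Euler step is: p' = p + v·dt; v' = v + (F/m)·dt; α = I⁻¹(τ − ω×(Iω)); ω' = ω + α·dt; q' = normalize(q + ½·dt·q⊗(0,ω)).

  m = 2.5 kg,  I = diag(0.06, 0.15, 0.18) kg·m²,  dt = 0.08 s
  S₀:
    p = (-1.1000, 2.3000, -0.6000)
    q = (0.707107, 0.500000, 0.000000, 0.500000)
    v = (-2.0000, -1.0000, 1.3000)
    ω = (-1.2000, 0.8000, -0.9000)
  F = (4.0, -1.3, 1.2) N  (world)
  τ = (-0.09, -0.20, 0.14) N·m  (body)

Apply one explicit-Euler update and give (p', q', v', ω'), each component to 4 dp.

p' = (-1.2600, 2.2200, -0.4960)
q' = (0.7474, 0.4490, 0.0166, 0.4894)
v' = (-1.8720, -1.0416, 1.3384)
ω' = (-1.2912, 0.7625, -0.7994)

new position p' = (-1.2600, 2.2200, -0.4960)
v' = v + a·dt = (-1.8720, -1.0416, 1.3384)
gyro term ω×Iω = (-0.0216, -0.1296, -0.0864)
α = I⁻¹(τ − ω×Iω) = (-1.1400, -0.4693, 1.2578)
ω + α·dt = (-1.2912, 0.7625, -0.7994)
2q̇ = q⊗(0,ω) = (1.0500000, -1.2485284, 0.4156856, -0.2363963)
updated quaternion q' = (0.7474, 0.4490, 0.0166, 0.4894)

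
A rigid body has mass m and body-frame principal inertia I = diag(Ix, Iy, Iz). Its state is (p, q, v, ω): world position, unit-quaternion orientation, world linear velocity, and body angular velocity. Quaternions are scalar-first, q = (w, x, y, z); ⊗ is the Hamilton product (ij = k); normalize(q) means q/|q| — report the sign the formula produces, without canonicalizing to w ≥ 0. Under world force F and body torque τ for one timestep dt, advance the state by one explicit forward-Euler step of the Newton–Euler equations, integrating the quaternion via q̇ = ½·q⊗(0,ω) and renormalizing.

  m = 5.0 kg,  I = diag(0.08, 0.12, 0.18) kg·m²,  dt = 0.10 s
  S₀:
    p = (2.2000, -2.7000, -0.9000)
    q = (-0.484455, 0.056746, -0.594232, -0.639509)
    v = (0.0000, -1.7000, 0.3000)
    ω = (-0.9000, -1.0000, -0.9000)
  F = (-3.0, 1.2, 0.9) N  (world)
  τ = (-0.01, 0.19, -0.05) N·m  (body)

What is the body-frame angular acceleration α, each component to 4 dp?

α = (-0.8000, 2.2583, -0.4778)

precession coupling ω×(Iω) = (0.0540, -0.0810, 0.0360)
α = I⁻¹(τ − ω×Iω) = (-0.8000, 2.2583, -0.4778)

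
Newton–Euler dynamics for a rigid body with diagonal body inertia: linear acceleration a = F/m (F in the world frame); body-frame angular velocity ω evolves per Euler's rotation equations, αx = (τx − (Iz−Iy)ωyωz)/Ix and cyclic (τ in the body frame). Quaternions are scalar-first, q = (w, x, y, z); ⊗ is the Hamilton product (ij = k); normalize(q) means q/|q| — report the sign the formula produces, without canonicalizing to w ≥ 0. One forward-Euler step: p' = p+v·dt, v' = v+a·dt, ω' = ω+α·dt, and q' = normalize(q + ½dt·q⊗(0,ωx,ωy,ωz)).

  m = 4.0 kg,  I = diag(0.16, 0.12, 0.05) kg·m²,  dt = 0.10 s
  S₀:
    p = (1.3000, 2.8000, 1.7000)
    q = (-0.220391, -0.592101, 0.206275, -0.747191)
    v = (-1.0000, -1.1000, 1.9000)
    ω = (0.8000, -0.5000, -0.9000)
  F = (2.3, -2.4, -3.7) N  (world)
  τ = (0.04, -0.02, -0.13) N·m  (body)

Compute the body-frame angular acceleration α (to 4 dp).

α = (0.4469, 0.4933, -2.9200)

ω×(Iω) gyroscopic = (-0.0315, -0.0792, 0.0160)
angular accel α = (0.4469, 0.4933, -2.9200)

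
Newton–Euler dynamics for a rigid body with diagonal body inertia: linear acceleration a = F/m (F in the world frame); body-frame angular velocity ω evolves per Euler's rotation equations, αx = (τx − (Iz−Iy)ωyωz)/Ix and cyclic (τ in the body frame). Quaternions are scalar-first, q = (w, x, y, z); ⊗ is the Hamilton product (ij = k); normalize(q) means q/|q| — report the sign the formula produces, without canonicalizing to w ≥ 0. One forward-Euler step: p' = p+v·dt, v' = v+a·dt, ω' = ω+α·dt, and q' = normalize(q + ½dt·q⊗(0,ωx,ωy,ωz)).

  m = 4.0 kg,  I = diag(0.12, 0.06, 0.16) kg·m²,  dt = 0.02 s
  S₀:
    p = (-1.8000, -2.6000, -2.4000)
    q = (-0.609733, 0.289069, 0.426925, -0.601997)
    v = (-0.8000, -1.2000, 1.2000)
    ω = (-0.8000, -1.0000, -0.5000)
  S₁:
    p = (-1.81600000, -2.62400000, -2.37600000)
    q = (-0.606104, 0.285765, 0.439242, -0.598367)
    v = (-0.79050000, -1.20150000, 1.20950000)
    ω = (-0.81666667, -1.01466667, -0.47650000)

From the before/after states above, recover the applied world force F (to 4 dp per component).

Δv = v₁−v₀ = (0.00950000, -0.00150000, 0.00950000)
applied force F = (1.9000, -0.3000, 1.9000)

F = (1.9000, -0.3000, 1.9000)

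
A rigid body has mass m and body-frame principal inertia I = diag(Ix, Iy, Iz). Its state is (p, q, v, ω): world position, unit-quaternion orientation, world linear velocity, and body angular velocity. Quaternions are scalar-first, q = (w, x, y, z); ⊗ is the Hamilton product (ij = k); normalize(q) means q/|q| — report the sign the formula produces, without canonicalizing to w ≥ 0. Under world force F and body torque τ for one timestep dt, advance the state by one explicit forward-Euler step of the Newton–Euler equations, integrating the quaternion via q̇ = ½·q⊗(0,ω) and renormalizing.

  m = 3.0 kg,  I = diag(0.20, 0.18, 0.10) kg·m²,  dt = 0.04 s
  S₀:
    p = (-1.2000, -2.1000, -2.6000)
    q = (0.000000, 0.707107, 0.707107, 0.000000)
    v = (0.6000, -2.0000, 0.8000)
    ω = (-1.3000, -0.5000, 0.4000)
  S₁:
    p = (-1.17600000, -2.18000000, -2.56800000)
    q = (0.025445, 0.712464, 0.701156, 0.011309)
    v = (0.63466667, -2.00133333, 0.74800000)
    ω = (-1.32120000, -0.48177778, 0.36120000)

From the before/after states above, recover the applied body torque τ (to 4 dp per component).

Δω = ω₁−ω₀ = (-0.02120000, 0.01822222, -0.03880000)
I·α + gyro = (-0.0900, 0.0300, -0.1100)

τ = (-0.0900, 0.0300, -0.1100)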